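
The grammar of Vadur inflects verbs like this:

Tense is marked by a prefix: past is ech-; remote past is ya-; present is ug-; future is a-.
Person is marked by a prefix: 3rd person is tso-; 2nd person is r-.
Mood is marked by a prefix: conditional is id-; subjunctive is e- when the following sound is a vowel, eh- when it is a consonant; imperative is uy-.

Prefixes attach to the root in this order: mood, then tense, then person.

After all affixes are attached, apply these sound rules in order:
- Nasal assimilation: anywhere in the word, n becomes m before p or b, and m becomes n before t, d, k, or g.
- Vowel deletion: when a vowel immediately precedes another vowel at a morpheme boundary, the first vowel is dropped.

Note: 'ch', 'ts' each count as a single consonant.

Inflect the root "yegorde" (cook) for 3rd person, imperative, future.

Attach mood imperative uy- → uyyegorde.
Attach tense future a- → auyyegorde.
Attach person 3rd person tso- → tsoauyyegorde.
Nasal assimilation: no change.
Apply vowel deletion: tsoauyyegorde → tsuyyegorde.

tsuyyegorde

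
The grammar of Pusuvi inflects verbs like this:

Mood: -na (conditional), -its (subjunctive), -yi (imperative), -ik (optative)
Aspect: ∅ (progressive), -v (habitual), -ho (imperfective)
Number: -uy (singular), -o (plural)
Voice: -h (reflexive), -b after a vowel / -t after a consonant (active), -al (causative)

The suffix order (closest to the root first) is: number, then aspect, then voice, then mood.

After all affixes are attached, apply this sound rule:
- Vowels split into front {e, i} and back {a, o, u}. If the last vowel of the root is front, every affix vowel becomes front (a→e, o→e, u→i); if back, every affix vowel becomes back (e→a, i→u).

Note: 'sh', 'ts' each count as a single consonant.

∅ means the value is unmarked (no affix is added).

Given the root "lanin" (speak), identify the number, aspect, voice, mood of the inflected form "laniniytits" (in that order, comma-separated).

Segment: lanin-uy-t-its.
number: -uy → singular.
aspect: ∅ → progressive.
voice: -b/t → active.
mood: -its → subjunctive.

singular, progressive, active, subjunctive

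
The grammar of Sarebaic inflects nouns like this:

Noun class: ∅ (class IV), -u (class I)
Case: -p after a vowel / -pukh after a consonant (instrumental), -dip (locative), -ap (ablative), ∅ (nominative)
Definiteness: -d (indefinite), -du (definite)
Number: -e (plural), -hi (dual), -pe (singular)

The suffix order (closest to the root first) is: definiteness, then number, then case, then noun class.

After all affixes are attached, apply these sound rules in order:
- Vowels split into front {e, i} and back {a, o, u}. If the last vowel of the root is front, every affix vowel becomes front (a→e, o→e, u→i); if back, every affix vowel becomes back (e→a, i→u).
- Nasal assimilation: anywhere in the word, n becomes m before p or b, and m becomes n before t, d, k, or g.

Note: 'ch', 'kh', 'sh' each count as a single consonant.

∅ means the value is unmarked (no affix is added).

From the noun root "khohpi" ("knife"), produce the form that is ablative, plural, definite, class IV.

Attach definiteness definite -du → khohpidu.
Attach number plural -e → khohpidue.
Attach case ablative -ap → khohpidueap.
noun class = class IV: zero marking, form stays khohpidueap.
Apply vowel harmony: khohpidueap → khohpidieep.
Nasal assimilation: no change.

khohpidieep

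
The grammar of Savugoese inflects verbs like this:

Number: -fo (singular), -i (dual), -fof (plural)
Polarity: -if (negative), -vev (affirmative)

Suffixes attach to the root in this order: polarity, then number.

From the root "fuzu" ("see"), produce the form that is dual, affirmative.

Attach polarity affirmative -vev → fuzuvev.
Attach number dual -i → fuzuvevi.

fuzuvevi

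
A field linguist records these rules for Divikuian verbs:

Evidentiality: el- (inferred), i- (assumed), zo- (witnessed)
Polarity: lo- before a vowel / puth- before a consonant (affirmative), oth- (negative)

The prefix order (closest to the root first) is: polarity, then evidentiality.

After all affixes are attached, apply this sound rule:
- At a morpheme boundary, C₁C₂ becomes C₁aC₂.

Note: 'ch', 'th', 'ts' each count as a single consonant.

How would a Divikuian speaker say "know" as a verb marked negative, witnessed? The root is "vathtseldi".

Attach polarity negative oth- → othvathtseldi.
Attach evidentiality witnessed zo- → zoothvathtseldi.
Apply epenthesis: zoothvathtseldi → zoothavathtseldi.

zoothavathtseldi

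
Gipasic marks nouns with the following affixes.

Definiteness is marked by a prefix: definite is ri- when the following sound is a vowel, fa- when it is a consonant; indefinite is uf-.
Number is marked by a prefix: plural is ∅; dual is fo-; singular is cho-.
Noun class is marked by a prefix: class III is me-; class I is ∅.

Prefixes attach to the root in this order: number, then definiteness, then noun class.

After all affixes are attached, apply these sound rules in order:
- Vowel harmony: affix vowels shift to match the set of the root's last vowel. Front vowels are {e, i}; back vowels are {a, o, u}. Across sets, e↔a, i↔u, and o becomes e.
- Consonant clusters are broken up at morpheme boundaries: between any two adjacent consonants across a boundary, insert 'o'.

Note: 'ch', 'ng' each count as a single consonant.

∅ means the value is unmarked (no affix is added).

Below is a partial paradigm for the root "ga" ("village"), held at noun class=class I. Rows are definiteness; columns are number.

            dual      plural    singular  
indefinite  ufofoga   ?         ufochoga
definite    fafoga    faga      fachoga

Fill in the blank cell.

number = plural: zero marking, form stays ga.
Attach definiteness indefinite uf- → ufga.
noun class = class I: zero marking, form stays ufga.
Vowel harmony: no change.
Apply epenthesis: ufga → ufoga.

ufoga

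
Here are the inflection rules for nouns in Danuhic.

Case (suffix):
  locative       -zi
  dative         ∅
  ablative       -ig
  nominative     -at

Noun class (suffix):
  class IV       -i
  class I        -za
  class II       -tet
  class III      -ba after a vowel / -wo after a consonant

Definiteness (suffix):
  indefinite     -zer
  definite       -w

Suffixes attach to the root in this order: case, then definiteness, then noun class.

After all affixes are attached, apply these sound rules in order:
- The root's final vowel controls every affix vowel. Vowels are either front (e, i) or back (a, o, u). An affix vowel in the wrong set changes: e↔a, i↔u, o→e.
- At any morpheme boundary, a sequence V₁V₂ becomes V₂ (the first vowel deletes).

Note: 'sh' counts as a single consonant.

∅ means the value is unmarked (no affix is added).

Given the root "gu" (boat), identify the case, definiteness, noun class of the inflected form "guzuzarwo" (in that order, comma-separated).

Segment: gu-zi-zer-wo.
case: -zi → locative.
definiteness: -zer → indefinite.
noun class: -ba/wo → class III.

locative, indefinite, class III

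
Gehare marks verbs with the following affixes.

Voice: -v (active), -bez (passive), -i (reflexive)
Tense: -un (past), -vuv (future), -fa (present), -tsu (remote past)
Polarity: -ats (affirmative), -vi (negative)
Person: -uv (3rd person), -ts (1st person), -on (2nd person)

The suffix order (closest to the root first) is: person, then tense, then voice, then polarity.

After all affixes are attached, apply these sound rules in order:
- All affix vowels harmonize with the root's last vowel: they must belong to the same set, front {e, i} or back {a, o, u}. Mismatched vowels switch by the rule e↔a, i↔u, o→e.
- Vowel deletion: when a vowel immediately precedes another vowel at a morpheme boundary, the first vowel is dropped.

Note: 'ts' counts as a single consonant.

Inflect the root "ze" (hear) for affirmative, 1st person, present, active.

zetsfevets

Attach person 1st person -ts → zets.
Attach tense present -fa → zetsfa.
Attach voice active -v → zetsfav.
Attach polarity affirmative -ats → zetsfavats.
Apply vowel harmony: zetsfavats → zetsfevets.
Vowel deletion: no change.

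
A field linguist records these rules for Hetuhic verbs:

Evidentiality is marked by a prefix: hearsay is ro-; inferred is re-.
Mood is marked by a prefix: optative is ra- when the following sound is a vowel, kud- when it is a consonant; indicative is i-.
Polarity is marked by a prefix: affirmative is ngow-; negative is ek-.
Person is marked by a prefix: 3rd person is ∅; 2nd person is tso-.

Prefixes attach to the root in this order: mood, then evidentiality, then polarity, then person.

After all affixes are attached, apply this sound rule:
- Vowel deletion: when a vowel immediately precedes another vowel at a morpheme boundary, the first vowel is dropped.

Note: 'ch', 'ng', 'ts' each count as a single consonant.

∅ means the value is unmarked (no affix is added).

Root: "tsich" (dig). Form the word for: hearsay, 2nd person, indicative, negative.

Attach mood indicative i- → itsich.
Attach evidentiality hearsay ro- → roitsich.
Attach polarity negative ek- → ekroitsich.
Attach person 2nd person tso- → tsoekroitsich.
Apply vowel deletion: tsoekroitsich → tsekritsich.

tsekritsich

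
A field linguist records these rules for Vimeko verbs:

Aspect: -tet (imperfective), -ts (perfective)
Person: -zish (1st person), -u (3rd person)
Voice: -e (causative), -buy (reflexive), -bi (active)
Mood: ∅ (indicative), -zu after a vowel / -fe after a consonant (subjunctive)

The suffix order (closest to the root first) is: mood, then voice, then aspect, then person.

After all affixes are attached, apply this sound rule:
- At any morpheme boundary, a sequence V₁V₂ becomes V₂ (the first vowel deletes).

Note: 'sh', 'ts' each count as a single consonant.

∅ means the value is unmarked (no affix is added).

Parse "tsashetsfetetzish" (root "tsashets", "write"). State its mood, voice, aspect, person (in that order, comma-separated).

subjunctive, causative, imperfective, 1st person

Segment: tsashets-fe-e-tet-zish.
mood: -zu/fe → subjunctive.
voice: -e → causative.
aspect: -tet → imperfective.
person: -zish → 1st person.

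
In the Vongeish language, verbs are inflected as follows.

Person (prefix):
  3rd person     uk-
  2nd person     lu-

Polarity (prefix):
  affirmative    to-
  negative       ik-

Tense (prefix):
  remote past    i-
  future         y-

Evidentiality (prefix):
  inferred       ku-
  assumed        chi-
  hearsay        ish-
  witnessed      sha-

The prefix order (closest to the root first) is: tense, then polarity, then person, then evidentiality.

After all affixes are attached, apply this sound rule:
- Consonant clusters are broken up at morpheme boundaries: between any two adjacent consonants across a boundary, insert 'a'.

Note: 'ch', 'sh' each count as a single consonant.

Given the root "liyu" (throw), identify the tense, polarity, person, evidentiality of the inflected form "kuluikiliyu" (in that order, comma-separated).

remote past, negative, 2nd person, inferred

Segment: ku-lu-ik-i-liyu.
tense: i- → remote past.
polarity: ik- → negative.
person: lu- → 2nd person.
evidentiality: ku- → inferred.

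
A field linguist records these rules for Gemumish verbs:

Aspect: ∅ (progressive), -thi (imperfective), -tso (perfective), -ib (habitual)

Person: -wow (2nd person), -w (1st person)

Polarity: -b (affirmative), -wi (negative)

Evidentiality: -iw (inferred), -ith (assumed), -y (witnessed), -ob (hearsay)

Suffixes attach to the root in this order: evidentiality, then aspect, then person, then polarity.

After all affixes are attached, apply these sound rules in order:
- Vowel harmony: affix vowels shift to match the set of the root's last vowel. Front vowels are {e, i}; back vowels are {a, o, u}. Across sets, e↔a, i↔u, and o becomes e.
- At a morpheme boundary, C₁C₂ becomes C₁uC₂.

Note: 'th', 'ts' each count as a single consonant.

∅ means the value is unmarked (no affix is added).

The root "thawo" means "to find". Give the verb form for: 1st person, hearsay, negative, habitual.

Attach evidentiality hearsay -ob → thawoob.
Attach aspect habitual -ib → thawoobib.
Attach person 1st person -w → thawoobibw.
Attach polarity negative -wi → thawoobibwwi.
Apply vowel harmony: thawoobibwwi → thawoobubwwu.
Apply epenthesis: thawoobubwwu → thawoobubuwuwu.

thawoobubuwuwu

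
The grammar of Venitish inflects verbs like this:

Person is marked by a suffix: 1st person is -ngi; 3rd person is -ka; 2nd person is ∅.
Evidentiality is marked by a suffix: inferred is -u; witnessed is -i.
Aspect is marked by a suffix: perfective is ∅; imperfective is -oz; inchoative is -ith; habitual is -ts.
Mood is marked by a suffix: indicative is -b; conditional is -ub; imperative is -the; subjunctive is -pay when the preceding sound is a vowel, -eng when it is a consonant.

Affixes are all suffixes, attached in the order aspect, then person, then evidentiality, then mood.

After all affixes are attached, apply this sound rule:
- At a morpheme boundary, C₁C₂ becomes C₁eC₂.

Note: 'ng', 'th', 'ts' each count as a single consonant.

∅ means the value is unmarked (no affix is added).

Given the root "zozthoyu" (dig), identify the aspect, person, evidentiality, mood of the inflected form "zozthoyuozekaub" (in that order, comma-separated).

imperfective, 3rd person, inferred, indicative

Segment: zozthoyu-oz-ka-u-b.
aspect: -oz → imperfective.
person: -ka → 3rd person.
evidentiality: -u → inferred.
mood: -b → indicative.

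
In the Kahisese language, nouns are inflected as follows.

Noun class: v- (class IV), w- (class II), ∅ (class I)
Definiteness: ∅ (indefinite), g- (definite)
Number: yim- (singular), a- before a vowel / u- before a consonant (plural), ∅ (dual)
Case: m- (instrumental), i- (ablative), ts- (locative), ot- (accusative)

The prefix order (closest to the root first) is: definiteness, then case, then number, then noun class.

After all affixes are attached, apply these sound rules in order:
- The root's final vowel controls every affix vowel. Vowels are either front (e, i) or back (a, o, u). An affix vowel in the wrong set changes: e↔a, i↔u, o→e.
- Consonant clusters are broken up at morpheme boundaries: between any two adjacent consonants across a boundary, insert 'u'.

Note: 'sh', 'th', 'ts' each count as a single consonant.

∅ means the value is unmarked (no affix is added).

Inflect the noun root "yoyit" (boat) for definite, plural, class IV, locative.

vitsuguyoyit

Attach definiteness definite g- → gyoyit.
Attach case locative ts- → tsgyoyit.
Attach number plural u- (before consonant 'ts') → utsgyoyit.
Attach noun class class IV v- → vutsgyoyit.
Apply vowel harmony: vutsgyoyit → vitsgyoyit.
Apply epenthesis: vitsgyoyit → vitsuguyoyit.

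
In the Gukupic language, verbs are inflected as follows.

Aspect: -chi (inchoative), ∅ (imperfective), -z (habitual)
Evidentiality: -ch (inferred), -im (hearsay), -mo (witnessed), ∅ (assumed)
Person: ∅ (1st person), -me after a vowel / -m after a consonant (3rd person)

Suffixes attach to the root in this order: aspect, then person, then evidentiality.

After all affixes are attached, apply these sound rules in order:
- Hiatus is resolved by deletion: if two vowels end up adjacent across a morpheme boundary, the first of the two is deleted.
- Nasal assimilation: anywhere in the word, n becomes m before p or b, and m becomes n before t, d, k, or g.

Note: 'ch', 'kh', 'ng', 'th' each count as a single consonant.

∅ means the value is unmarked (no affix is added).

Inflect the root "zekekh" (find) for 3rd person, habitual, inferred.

Attach aspect habitual -z → zekekhz.
Attach person 3rd person -m (after consonant 'z') → zekekhzm.
Attach evidentiality inferred -ch → zekekhzmch.
Vowel deletion: no change.
Nasal assimilation: no change.

zekekhzmch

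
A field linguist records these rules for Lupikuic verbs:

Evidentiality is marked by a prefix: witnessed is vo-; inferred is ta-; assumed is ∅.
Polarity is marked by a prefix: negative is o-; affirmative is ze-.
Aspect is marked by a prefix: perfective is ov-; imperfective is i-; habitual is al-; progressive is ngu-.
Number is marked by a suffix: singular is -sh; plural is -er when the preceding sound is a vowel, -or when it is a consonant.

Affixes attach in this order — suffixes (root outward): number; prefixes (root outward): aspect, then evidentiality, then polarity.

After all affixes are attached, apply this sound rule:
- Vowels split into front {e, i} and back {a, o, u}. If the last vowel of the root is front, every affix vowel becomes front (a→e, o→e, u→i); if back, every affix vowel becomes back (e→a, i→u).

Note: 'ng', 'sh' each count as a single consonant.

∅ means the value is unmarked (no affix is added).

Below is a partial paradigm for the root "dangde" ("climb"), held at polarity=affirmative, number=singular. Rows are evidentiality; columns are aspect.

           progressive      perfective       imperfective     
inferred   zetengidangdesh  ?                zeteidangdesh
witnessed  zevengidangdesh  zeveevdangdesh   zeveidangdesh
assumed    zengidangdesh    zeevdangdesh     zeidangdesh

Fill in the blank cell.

zeteevdangdesh

Attach aspect perfective ov- → ovdangde.
Attach evidentiality inferred ta- → taovdangde.
Attach polarity affirmative ze- → zetaovdangde.
Attach number singular -sh → zetaovdangdesh.
Apply vowel harmony: zetaovdangdesh → zeteevdangdesh.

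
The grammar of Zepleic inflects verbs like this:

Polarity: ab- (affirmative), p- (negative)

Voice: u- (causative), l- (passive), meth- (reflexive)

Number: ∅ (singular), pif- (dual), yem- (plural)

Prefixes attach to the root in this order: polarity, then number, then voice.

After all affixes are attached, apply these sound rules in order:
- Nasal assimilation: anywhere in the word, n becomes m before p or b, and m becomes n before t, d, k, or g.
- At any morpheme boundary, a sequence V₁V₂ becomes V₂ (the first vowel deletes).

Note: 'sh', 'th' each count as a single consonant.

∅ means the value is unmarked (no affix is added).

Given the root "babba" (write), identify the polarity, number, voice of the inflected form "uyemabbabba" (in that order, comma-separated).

Segment: u-yem-ab-babba.
polarity: ab- → affirmative.
number: yem- → plural.
voice: u- → causative.

affirmative, plural, causative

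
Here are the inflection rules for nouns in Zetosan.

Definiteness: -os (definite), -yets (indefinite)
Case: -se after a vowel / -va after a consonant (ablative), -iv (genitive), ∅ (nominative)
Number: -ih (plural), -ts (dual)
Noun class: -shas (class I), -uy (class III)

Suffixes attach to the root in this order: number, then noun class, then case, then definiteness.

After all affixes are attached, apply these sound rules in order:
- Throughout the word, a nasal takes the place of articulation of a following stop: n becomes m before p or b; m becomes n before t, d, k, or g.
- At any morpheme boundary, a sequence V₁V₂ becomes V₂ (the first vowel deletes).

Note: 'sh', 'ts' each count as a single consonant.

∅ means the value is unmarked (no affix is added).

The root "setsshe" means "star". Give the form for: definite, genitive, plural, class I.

Attach number plural -ih → setssheih.
Attach noun class class I -shas → setssheihshas.
Attach case genitive -iv → setssheihshasiv.
Attach definiteness definite -os → setssheihshasivos.
Nasal assimilation: no change.
Apply vowel deletion: setssheihshasivos → setsshihshasivos.

setsshihshasivos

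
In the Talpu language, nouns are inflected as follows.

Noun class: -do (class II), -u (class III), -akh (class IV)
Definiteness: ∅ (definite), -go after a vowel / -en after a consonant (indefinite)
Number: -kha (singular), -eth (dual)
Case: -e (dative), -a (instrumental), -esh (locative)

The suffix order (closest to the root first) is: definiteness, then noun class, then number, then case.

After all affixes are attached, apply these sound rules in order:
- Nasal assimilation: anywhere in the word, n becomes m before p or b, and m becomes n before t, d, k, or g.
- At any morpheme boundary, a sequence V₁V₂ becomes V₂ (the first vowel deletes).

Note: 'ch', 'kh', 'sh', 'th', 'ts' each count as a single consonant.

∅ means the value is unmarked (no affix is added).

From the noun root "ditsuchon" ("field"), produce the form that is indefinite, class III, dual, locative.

Attach definiteness indefinite -en (after consonant 'n') → ditsuchonen.
Attach noun class class III -u → ditsuchonenu.
Attach number dual -eth → ditsuchonenueth.
Attach case locative -esh → ditsuchonenuethesh.
Nasal assimilation: no change.
Apply vowel deletion: ditsuchonenuethesh → ditsuchonenethesh.

ditsuchonenethesh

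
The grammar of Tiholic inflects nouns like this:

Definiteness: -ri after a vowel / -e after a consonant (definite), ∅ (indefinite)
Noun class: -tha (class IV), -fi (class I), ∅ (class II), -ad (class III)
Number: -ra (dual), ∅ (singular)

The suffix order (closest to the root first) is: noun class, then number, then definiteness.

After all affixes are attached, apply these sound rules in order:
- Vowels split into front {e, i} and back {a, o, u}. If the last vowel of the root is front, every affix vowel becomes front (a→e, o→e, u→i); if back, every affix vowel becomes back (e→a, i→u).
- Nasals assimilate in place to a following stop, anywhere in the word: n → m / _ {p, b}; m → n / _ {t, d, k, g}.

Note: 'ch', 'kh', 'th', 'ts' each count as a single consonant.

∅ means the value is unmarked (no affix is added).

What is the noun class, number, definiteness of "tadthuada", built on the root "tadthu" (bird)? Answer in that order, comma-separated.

class III, singular, definite

Segment: tadthu-ad-e.
noun class: -ad → class III.
number: ∅ → singular.
definiteness: -ri/e → definite.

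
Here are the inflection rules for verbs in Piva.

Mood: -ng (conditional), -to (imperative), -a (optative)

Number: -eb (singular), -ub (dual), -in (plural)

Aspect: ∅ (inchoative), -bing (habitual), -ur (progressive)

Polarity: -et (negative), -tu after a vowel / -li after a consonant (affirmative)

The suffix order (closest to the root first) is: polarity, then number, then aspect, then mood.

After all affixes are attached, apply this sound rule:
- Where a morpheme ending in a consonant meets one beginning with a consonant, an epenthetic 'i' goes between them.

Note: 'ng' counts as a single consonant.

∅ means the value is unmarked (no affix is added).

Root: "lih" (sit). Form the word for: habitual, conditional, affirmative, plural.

lihiliinibinging

Attach polarity affirmative -li (after consonant 'h') → lihli.
Attach number plural -in → lihliin.
Attach aspect habitual -bing → lihliinbing.
Attach mood conditional -ng → lihliinbingng.
Apply epenthesis: lihliinbingng → lihiliinibinging.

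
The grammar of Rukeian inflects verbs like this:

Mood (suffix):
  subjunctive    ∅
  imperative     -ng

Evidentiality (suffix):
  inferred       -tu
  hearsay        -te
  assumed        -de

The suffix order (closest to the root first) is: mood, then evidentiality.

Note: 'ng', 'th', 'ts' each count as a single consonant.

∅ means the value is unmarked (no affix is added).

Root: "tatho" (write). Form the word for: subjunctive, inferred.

mood = subjunctive: zero marking, form stays tatho.
Attach evidentiality inferred -tu → tathotu.

tathotu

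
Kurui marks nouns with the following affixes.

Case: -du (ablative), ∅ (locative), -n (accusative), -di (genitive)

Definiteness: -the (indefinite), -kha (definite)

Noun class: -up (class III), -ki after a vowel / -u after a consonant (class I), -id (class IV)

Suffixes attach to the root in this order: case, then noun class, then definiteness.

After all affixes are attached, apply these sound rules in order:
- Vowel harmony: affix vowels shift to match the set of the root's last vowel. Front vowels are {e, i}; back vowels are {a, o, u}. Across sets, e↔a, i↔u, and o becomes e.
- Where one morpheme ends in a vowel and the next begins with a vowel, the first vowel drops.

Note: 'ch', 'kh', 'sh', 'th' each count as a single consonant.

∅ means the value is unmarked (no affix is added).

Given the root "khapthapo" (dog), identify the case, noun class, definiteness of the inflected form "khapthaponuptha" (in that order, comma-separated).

Segment: khapthapo-n-up-the.
case: -n → accusative.
noun class: -up → class III.
definiteness: -the → indefinite.

accusative, class III, indefinite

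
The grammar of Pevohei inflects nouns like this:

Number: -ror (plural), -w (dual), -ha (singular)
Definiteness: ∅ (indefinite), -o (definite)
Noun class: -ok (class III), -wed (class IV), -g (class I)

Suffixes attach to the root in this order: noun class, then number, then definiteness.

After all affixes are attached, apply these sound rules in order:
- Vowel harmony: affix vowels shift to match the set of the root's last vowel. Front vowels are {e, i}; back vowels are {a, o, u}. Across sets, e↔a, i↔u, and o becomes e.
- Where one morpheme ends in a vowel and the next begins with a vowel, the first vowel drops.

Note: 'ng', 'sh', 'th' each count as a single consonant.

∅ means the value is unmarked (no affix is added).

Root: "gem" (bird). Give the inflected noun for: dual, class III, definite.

gemekwe

Attach noun class class III -ok → gemok.
Attach number dual -w → gemokw.
Attach definiteness definite -o → gemokwo.
Apply vowel harmony: gemokwo → gemekwe.
Vowel deletion: no change.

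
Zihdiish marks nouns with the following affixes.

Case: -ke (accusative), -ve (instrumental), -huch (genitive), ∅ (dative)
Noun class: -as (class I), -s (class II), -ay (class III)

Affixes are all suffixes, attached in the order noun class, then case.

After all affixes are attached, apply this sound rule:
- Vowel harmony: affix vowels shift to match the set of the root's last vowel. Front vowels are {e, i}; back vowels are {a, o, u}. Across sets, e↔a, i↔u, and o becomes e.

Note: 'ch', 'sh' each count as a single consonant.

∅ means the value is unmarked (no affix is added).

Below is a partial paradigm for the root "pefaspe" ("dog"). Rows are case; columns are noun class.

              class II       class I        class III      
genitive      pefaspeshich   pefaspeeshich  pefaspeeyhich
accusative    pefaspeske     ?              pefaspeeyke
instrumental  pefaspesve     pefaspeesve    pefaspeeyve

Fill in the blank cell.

pefaspeeske

Attach noun class class I -as → pefaspeas.
Attach case accusative -ke → pefaspeaske.
Apply vowel harmony: pefaspeaske → pefaspeeske.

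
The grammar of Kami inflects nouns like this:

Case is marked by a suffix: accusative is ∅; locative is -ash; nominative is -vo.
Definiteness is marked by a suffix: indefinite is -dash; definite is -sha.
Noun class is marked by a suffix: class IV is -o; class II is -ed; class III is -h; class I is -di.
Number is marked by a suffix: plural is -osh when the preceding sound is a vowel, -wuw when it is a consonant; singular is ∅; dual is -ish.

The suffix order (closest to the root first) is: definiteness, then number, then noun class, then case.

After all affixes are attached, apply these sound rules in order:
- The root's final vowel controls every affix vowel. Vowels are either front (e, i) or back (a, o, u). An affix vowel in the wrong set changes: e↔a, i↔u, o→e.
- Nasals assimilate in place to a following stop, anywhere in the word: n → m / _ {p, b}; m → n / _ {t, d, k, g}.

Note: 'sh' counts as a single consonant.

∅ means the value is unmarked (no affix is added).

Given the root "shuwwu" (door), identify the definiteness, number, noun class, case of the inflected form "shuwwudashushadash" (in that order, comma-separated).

Segment: shuwwu-dash-ish-ed-ash.
definiteness: -dash → indefinite.
number: -ish → dual.
noun class: -ed → class II.
case: -ash → locative.

indefinite, dual, class II, locative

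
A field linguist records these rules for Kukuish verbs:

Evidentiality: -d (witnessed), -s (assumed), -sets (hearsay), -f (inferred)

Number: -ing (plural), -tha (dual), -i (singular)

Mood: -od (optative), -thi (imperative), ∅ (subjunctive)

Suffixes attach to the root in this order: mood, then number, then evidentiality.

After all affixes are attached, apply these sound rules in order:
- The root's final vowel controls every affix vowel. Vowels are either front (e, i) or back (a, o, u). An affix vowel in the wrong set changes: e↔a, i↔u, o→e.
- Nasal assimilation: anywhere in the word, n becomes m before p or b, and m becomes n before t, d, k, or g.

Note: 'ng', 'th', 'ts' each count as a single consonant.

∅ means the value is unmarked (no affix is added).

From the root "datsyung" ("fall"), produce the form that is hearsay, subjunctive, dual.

datsyungthasats

mood = subjunctive: zero marking, form stays datsyung.
Attach number dual -tha → datsyungtha.
Attach evidentiality hearsay -sets → datsyungthasets.
Apply vowel harmony: datsyungthasets → datsyungthasats.
Nasal assimilation: no change.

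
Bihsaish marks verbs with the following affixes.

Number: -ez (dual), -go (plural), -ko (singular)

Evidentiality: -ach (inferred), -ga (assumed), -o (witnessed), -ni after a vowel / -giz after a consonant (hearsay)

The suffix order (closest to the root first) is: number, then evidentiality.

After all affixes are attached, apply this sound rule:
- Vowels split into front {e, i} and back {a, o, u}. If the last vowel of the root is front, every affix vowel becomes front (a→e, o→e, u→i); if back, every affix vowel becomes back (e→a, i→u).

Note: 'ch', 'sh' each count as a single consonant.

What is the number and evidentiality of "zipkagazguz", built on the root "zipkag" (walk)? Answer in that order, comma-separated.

Segment: zipkag-ez-giz.
number: -ez → dual.
evidentiality: -ni/giz → hearsay.

dual, hearsay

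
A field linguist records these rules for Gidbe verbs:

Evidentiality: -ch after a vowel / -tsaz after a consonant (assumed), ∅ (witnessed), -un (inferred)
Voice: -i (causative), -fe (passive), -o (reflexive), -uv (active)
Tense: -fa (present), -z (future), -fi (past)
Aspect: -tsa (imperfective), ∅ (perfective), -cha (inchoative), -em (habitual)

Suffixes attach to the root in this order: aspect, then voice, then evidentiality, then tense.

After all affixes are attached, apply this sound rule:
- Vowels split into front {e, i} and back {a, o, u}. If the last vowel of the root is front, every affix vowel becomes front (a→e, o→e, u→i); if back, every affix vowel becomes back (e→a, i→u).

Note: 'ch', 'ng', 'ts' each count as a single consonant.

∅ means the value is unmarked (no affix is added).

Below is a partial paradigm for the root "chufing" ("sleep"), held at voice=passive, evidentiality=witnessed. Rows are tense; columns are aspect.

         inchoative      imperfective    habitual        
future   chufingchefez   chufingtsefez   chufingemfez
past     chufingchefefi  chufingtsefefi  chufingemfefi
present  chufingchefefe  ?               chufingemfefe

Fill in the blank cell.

chufingtsefefe

Attach aspect imperfective -tsa → chufingtsa.
Attach voice passive -fe → chufingtsafe.
evidentiality = witnessed: zero marking, form stays chufingtsafe.
Attach tense present -fa → chufingtsafefa.
Apply vowel harmony: chufingtsafefa → chufingtsefefe.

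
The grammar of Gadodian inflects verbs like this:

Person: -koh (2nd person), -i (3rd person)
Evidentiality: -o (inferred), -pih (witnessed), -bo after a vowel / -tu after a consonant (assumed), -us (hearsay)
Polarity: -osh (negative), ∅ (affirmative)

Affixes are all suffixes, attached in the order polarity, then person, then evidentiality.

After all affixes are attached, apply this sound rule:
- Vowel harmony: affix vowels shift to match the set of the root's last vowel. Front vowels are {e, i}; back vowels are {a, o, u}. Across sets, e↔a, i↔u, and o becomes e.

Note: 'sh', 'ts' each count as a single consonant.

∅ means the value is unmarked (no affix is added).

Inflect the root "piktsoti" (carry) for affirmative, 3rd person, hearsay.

polarity = affirmative: zero marking, form stays piktsoti.
Attach person 3rd person -i → piktsotii.
Attach evidentiality hearsay -us → piktsotiius.
Apply vowel harmony: piktsotiius → piktsotiiis.

piktsotiiis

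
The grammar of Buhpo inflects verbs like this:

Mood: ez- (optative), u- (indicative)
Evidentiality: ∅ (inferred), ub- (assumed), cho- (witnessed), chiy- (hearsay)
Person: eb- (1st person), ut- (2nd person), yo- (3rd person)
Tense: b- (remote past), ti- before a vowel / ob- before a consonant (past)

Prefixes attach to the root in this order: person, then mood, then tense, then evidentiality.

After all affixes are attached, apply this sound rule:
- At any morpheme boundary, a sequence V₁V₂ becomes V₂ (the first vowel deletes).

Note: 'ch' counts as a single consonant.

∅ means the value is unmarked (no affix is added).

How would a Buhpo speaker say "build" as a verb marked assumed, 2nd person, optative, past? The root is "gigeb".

Attach person 2nd person ut- → utgigeb.
Attach mood optative ez- → ezutgigeb.
Attach tense past ti- (before vowel 'e') → tiezutgigeb.
Attach evidentiality assumed ub- → ubtiezutgigeb.
Apply vowel deletion: ubtiezutgigeb → ubtezutgigeb.

ubtezutgigeb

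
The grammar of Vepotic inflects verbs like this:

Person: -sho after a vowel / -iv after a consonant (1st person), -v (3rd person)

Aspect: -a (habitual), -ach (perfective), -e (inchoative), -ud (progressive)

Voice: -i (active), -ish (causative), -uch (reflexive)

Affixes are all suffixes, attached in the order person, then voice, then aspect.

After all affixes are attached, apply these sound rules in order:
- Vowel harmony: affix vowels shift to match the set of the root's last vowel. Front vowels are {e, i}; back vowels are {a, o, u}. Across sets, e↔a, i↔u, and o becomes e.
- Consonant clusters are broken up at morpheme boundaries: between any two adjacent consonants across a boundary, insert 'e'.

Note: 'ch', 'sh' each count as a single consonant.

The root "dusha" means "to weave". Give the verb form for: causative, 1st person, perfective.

dushashoushach

Attach person 1st person -sho (after vowel 'a') → dushasho.
Attach voice causative -ish → dushashoish.
Attach aspect perfective -ach → dushashoishach.
Apply vowel harmony: dushashoishach → dushashoushach.
Epenthesis: no change.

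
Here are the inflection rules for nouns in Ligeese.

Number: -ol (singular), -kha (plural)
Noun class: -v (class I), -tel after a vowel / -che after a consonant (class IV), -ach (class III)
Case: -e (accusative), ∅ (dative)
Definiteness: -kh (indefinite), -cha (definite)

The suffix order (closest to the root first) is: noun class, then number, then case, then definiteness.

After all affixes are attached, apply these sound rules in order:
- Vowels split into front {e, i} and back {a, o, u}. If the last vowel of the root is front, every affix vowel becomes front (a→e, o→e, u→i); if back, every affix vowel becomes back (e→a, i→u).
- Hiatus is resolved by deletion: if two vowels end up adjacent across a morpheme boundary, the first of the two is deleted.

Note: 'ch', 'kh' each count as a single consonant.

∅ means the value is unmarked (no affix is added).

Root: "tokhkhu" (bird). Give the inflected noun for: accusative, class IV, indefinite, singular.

tokhkhutalolakh

Attach noun class class IV -tel (after vowel 'u') → tokhkhutel.
Attach number singular -ol → tokhkhutelol.
Attach case accusative -e → tokhkhutelole.
Attach definiteness indefinite -kh → tokhkhutelolekh.
Apply vowel harmony: tokhkhutelolekh → tokhkhutalolakh.
Vowel deletion: no change.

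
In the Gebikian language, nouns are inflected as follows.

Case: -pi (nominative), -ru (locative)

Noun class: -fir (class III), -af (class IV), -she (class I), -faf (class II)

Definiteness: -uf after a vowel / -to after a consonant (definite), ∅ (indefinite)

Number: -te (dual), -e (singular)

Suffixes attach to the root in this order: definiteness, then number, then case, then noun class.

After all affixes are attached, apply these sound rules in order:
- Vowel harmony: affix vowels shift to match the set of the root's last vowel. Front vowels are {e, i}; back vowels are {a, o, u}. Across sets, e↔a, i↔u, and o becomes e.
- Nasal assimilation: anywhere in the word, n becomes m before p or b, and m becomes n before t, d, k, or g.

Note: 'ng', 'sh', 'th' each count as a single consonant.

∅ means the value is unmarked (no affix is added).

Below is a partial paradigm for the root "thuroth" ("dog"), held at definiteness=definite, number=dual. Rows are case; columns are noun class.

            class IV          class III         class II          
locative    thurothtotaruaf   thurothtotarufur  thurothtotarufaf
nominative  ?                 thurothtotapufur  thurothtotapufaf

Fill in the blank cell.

thurothtotapuaf

Attach definiteness definite -to (after consonant 'th') → thurothto.
Attach number dual -te → thurothtote.
Attach case nominative -pi → thurothtotepi.
Attach noun class class IV -af → thurothtotepiaf.
Apply vowel harmony: thurothtotepiaf → thurothtotapuaf.
Nasal assimilation: no change.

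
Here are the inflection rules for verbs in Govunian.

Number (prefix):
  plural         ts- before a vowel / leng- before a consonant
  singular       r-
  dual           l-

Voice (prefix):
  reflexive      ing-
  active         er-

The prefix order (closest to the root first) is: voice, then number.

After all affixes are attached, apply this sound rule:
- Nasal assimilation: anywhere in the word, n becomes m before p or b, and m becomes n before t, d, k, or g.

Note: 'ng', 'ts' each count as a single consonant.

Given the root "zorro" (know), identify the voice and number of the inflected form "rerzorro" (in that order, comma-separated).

active, singular

Segment: r-er-zorro.
voice: er- → active.
number: r- → singular.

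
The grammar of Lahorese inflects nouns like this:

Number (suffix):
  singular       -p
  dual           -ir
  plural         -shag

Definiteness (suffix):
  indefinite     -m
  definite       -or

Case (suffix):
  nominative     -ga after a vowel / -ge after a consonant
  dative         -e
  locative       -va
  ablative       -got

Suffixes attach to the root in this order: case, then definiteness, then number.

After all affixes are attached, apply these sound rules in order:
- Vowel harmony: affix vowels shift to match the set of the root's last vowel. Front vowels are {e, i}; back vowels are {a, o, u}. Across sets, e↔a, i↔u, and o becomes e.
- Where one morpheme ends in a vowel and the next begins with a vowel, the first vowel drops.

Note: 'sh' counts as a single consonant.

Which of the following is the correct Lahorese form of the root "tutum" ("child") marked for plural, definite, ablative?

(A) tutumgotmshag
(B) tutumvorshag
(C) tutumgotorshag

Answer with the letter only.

C

Attach case ablative -got → tutumgot.
Attach definiteness definite -or → tutumgotor.
Attach number plural -shag → tutumgotorshag.
Vowel harmony: no change.
Vowel deletion: no change.
So the correct form is tutumgotorshag, option (C).
(A) tutumgotmshag is wrong: it uses indefinite instead of definite for definiteness.
(B) tutumvorshag is wrong: it uses locative instead of ablative for case.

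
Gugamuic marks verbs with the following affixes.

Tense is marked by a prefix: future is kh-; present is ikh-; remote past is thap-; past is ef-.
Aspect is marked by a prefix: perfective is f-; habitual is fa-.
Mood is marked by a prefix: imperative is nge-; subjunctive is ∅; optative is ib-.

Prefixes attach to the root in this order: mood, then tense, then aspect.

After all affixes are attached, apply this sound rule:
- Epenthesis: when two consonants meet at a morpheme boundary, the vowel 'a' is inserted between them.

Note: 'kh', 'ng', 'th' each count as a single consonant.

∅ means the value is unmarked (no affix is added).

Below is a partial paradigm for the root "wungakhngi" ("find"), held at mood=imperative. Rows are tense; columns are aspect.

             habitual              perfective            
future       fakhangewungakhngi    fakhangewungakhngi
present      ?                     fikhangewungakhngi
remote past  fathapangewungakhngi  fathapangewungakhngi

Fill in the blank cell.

Attach mood imperative nge- → ngewungakhngi.
Attach tense present ikh- → ikhngewungakhngi.
Attach aspect habitual fa- → faikhngewungakhngi.
Apply epenthesis: faikhngewungakhngi → faikhangewungakhngi.

faikhangewungakhngi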